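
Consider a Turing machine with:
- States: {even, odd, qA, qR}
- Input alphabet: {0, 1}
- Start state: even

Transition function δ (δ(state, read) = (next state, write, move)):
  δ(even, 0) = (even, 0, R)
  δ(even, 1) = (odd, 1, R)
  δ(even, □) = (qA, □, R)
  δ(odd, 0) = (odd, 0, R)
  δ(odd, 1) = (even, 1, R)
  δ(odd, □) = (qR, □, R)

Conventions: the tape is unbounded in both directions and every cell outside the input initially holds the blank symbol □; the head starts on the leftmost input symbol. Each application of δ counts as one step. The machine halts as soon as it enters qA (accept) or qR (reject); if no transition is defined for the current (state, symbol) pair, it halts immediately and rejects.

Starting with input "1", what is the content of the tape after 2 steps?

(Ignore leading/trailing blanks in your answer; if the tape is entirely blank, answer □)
Step 0: [even]1 (head at position 0)
Step 1: δ(even, 1) = (odd, 1, R)  ⊢  1[odd]□ (head at position 1)
Step 2: δ(odd, □) = (qR, □, R)  ⊢  1□[qR]□ (head at position 2)
Tape after 2 steps (ignoring surrounding blanks): 1

Final answer: Tape: 1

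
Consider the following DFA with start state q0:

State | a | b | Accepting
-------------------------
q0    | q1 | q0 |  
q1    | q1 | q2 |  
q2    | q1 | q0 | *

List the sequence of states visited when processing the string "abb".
q0 → q1 → q2 → q0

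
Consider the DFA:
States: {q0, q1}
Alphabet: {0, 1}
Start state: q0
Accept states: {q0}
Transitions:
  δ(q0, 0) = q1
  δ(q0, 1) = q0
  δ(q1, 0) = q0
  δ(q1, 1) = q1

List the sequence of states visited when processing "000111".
Starting at q0
Read '0': q0 -> q1
Read '0': q1 -> q0
Read '0': q0 -> q1
Read '1': q1 -> q1
Read '1': q1 -> q1
Read '1': q1 -> q1

Final answer: q0 -> q1 -> q0 -> q1 -> q1 -> q1 -> q1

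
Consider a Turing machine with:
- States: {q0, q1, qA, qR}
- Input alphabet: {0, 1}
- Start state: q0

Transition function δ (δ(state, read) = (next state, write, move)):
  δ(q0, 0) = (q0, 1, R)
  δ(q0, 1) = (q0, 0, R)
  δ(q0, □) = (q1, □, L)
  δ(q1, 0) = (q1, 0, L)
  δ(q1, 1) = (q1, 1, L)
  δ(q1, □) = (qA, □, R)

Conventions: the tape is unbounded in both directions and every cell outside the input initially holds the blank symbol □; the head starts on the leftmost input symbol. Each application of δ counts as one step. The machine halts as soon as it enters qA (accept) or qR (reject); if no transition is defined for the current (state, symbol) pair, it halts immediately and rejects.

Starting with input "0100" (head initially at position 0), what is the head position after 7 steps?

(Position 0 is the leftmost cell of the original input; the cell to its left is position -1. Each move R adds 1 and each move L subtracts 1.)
Step 0: [q0]0100 (head at position 0)
Step 1: δ(q0, 0) = (q0, 1, R)  ⊢  1[q0]100 (head at position 1)
Step 2: δ(q0, 1) = (q0, 0, R)  ⊢  10[q0]00 (head at position 2)
Step 3: δ(q0, 0) = (q0, 1, R)  ⊢  101[q0]0 (head at position 3)
Step 4: δ(q0, 0) = (q0, 1, R)  ⊢  1011[q0]□ (head at position 4)
Step 5: δ(q0, □) = (q1, □, L)  ⊢  101[q1]1□ (head at position 3)
Step 6: δ(q1, 1) = (q1, 1, L)  ⊢  10[q1]11□ (head at position 2)
Step 7: δ(q1, 1) = (q1, 1, L)  ⊢  1[q1]011□ (head at position 1)
Head position after 7 steps: 1

Final answer: Position 1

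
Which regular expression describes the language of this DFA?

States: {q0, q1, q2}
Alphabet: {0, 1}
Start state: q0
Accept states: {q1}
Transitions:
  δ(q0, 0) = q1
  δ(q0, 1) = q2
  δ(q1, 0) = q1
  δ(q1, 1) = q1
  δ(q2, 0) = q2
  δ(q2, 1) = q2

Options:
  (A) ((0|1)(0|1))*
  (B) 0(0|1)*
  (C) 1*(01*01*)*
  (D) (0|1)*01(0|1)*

Testing sample strings against the DFA:
  '10100' -> rejected
  '00' -> accepted
  '10110' -> rejected
  '110' -> rejected
Checking each option for a counterexample:
  (A) ((0|1)(0|1))*: ε is rejected by the DFA but matches the regex → eliminated
  (B) 0(0|1)*: agrees with the DFA on all strings of length ≤ 4
  (C) 1*(01*01*)*: ε is rejected by the DFA but matches the regex → eliminated
  (D) (0|1)*01(0|1)*: '0' is accepted by the DFA but does not match the regex → eliminated
Only (B) 0(0|1)* is consistent with the DFA.

Final answer: (B) 0(0|1)*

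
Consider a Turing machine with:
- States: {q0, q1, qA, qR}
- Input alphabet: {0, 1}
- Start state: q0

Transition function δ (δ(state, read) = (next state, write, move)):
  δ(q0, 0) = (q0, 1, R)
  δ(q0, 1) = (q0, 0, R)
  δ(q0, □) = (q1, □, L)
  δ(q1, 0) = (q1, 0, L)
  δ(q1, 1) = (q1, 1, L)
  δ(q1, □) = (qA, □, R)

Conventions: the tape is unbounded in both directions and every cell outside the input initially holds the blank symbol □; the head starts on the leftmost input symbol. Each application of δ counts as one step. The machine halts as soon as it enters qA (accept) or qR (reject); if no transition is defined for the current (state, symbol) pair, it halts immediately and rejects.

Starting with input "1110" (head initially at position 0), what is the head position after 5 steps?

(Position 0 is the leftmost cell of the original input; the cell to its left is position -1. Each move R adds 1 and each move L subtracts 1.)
Step 0: [q0]1110 (head at position 0)
Step 1: δ(q0, 1) = (q0, 0, R)  ⊢  0[q0]110 (head at position 1)
Step 2: δ(q0, 1) = (q0, 0, R)  ⊢  00[q0]10 (head at position 2)
Step 3: δ(q0, 1) = (q0, 0, R)  ⊢  000[q0]0 (head at position 3)
Step 4: δ(q0, 0) = (q0, 1, R)  ⊢  0001[q0]□ (head at position 4)
Step 5: δ(q0, □) = (q1, □, L)  ⊢  000[q1]1□ (head at position 3)
Head position after 5 steps: 3

Final answer: Position 3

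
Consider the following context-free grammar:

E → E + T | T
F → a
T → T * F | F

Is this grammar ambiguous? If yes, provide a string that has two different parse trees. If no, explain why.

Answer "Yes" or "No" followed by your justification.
This is the standard stratified expression grammar: '+' is introduced only by the left-recursive rule E → E + T and '*' only by the left-recursive rule T → T * F, with F → a. For any string, the last '+' must be the one produced at the root E (everything after it is a T containing no '+'), and likewise within each T the last '*' is produced at its root. This fixes the parse tree uniquely (left-associative, '*' binding tighter than '+'), so every string has exactly one parse tree.

Final answer: No - the grammar is unambiguous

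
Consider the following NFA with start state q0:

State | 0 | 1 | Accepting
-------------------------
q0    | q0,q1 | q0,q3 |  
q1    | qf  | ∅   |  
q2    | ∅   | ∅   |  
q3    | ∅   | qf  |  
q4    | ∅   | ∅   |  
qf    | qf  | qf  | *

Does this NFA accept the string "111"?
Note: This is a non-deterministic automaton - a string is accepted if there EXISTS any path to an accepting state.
Track the set of states the NFA could be in: start {q0}
Read '1': {q0} → {q0, q3}
Read '1': {q0, q3} → {q0, q3, qf}
Read '1': {q0, q3, qf} → {q0, q3, qf}
Final set {q0, q3, qf} contains accepting state(s) {qf} → accepted.

Final answer: Yes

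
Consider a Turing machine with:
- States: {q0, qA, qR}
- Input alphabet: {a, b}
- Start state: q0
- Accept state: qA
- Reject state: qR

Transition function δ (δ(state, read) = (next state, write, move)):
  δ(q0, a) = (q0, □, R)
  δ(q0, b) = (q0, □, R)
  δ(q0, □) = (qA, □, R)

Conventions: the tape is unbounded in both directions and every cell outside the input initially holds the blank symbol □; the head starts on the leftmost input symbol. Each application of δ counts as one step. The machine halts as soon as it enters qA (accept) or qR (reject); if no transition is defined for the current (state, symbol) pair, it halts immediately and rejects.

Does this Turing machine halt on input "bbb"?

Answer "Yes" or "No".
Step 0: [q0]bbb (head at position 0)
Step 1: δ(q0, b) = (q0, □, R)  ⊢  □[q0]bb (head at position 1)
Step 2: δ(q0, b) = (q0, □, R)  ⊢  □□[q0]b (head at position 2)
Step 3: δ(q0, b) = (q0, □, R)  ⊢  □□□[q0]□ (head at position 3)
Step 4: δ(q0, □) = (qA, □, R)  ⊢  □□□□[qA]□ (head at position 4)
The machine is in qA, so it halts and accepts.
It halts after 4 steps.

Final answer: Yes - halts after 4 steps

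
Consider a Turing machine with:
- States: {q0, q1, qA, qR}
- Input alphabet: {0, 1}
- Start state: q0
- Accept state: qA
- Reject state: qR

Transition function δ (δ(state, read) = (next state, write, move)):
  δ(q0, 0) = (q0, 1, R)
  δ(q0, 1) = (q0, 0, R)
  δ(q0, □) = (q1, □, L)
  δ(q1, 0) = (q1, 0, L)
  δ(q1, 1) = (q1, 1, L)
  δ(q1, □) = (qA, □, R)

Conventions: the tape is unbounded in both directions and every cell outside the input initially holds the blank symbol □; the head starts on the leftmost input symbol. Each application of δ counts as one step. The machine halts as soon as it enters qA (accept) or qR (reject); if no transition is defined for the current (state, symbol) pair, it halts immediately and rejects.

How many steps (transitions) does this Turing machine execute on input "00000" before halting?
Step 0: [q0]00000 (head at position 0)
Step 1: δ(q0, 0) = (q0, 1, R)  ⊢  1[q0]0000 (head at position 1)
Step 2: δ(q0, 0) = (q0, 1, R)  ⊢  11[q0]000 (head at position 2)
Step 3: δ(q0, 0) = (q0, 1, R)  ⊢  111[q0]00 (head at position 3)
Step 4: δ(q0, 0) = (q0, 1, R)  ⊢  1111[q0]0 (head at position 4)
Step 5: δ(q0, 0) = (q0, 1, R)  ⊢  11111[q0]□ (head at position 5)
Step 6: δ(q0, □) = (q1, □, L)  ⊢  1111[q1]1□ (head at position 4)
Step 7: δ(q1, 1) = (q1, 1, L)  ⊢  111[q1]11□ (head at position 3)
Step 8: δ(q1, 1) = (q1, 1, L)  ⊢  11[q1]111□ (head at position 2)
Step 9: δ(q1, 1) = (q1, 1, L)  ⊢  1[q1]1111□ (head at position 1)
Step 10: δ(q1, 1) = (q1, 1, L)  ⊢  [q1]11111□ (head at position 0)
Step 11: δ(q1, 1) = (q1, 1, L)  ⊢  [q1]□11111□ (head at position -1)
Step 12: δ(q1, □) = (qA, □, R)  ⊢  □[qA]11111□ (head at position 0)
The machine is in qA, so it halts and accepts.
Number of transitions executed: 12.

Final answer: 12 steps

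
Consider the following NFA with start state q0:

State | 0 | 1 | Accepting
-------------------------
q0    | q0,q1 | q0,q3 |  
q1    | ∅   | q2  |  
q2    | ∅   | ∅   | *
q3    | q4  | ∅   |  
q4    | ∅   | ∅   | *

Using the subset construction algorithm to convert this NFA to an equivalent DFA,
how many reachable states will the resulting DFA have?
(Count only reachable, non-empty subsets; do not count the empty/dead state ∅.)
Start subset: {q0}
{q0}: on 0 → {q0, q1}, on 1 → {q0, q3}
{q0, q1}: on 0 → {q0, q1}, on 1 → {q0, q2, q3}
{q0, q3}: on 0 → {q0, q1, q4}, on 1 → {q0, q3}
{q0, q2, q3}: on 0 → {q0, q1, q4}, on 1 → {q0, q3}
{q0, q1, q4}: on 0 → {q0, q1}, on 1 → {q0, q2, q3}
Reachable non-empty subsets: {q0}, {q0, q1}, {q0, q3}, {q0, q2, q3}, {q0, q1, q4} — 5 in total.

Final answer: 5 states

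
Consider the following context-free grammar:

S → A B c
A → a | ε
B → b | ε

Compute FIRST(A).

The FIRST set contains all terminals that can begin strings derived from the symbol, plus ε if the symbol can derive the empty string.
A → a contributes a; A → ε makes A nullable, contributing ε. FIRST(A) = {a, ε}.

Final answer: {a, ε}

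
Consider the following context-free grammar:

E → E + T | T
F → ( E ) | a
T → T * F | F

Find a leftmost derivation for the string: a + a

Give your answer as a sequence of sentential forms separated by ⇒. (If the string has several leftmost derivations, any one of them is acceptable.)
Start with E.
Step 1: the leftmost non-terminal is E; apply E → E + T:  E + T
Step 2: the leftmost non-terminal is E; apply E → T:  T + T
Step 3: the leftmost non-terminal is T; apply T → F:  F + T
Step 4: the leftmost non-terminal is F; apply F → a:  a + T
Step 5: the leftmost non-terminal is T; apply T → F:  a + F
Step 6: the leftmost non-terminal is F; apply F → a:  a + a

Final answer: E ⇒ E + T ⇒ T + T ⇒ F + T ⇒ a + T ⇒ a + F ⇒ a + a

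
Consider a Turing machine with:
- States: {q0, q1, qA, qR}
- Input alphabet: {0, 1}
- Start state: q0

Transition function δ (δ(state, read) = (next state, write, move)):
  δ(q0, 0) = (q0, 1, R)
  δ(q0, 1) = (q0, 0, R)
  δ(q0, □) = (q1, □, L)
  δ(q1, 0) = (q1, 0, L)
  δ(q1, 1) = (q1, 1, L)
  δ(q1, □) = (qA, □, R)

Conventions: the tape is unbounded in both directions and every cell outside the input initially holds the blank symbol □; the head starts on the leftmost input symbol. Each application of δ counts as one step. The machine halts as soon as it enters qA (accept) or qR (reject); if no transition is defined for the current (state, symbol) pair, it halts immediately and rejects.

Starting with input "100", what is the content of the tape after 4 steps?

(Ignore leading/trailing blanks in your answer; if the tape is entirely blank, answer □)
Step 0: [q0]100 (head at position 0)
Step 1: δ(q0, 1) = (q0, 0, R)  ⊢  0[q0]00 (head at position 1)
Step 2: δ(q0, 0) = (q0, 1, R)  ⊢  01[q0]0 (head at position 2)
Step 3: δ(q0, 0) = (q0, 1, R)  ⊢  011[q0]□ (head at position 3)
Step 4: δ(q0, □) = (q1, □, L)  ⊢  01[q1]1□ (head at position 2)
Tape after 4 steps (ignoring surrounding blanks): 011

Final answer: Tape: 011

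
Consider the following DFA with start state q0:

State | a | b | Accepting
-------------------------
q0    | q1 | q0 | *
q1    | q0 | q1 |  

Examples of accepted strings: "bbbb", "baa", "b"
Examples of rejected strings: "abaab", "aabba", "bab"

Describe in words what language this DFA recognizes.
strings over {a,b} with an even number of a's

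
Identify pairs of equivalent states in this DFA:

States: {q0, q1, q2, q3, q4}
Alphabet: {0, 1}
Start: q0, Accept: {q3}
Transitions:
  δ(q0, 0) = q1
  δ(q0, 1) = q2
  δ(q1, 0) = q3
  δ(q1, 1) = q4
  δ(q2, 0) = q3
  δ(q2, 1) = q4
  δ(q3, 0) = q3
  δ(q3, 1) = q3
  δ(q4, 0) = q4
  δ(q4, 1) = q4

Using the table-filling algorithm:
Round 0 – mark pairs where exactly one state is accepting: (q0,q3), (q1,q3), (q2,q3), (q3,q4)
Round 1 – newly marked: (q0,q1) [on 0: q1 vs q3, already marked]; (q0,q2) [on 0: q1 vs q3, already marked]; (q1,q4) [on 0: q3 vs q4, already marked]; (q2,q4) [on 0: q3 vs q4, already marked]
Round 2 – newly marked: (q0,q4) [on 0: q1 vs q4, already marked]
No further pairs can be marked.
(q1, q2) unmarked: δ(q1,0)=q3, δ(q2,0)=q3; δ(q1,1)=q4, δ(q2,1)=q4 → equivalent
Equivalent pairs: (q1, q2)

Final answer: Equivalent pairs: (q1, q2)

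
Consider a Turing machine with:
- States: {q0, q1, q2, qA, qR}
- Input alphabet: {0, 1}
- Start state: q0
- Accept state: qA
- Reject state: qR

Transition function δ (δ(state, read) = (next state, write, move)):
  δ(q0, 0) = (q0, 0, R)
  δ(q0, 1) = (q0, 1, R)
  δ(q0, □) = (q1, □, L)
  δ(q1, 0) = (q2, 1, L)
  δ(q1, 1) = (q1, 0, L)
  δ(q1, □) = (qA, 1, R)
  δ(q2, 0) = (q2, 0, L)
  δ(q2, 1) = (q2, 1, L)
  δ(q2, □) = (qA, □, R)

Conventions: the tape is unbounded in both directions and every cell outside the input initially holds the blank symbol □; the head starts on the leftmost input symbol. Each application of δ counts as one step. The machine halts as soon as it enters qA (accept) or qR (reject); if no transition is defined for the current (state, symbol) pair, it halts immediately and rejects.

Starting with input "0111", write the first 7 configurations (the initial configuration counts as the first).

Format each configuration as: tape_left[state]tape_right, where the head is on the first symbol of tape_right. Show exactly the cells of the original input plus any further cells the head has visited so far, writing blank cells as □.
Step 0: [q0]0111 (head at position 0)
Step 1: δ(q0, 0) = (q0, 0, R)  ⊢  0[q0]111 (head at position 1)
Step 2: δ(q0, 1) = (q0, 1, R)  ⊢  01[q0]11 (head at position 2)
Step 3: δ(q0, 1) = (q0, 1, R)  ⊢  011[q0]1 (head at position 3)
Step 4: δ(q0, 1) = (q0, 1, R)  ⊢  0111[q0]□ (head at position 4)
Step 5: δ(q0, □) = (q1, □, L)  ⊢  011[q1]1□ (head at position 3)
Step 6: δ(q1, 1) = (q1, 0, L)  ⊢  01[q1]10□ (head at position 2)

Final answer: [q0]0111 ⊢ 0[q0]111 ⊢ 01[q0]11 ⊢ 011[q0]1 ⊢ 0111[q0]□ ⊢ 011[q1]1□ ⊢ 01[q1]10□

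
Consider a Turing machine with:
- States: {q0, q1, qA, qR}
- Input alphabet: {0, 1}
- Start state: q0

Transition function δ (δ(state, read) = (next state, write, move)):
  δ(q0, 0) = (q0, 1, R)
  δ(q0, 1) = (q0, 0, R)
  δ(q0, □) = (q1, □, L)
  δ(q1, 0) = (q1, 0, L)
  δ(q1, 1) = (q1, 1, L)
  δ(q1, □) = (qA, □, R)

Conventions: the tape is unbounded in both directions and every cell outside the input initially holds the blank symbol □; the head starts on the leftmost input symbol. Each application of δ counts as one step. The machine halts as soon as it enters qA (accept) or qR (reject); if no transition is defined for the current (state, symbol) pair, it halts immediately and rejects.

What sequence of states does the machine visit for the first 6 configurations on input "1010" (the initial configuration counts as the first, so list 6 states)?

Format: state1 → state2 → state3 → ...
Step 0: [q0]1010 (head at position 0)
Step 1: δ(q0, 1) = (q0, 0, R)  ⊢  0[q0]010 (head at position 1)
Step 2: δ(q0, 0) = (q0, 1, R)  ⊢  01[q0]10 (head at position 2)
Step 3: δ(q0, 1) = (q0, 0, R)  ⊢  010[q0]0 (head at position 3)
Step 4: δ(q0, 0) = (q0, 1, R)  ⊢  0101[q0]□ (head at position 4)
Step 5: δ(q0, □) = (q1, □, L)  ⊢  010[q1]1□ (head at position 3)
Reading off the states of these 6 configurations: q0 → q0 → q0 → q0 → q0 → q1

Final answer: q0 → q0 → q0 → q0 → q0 → q1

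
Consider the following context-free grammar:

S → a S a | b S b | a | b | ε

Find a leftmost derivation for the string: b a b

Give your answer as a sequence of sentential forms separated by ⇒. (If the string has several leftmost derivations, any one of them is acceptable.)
Start with S.
Step 1: the leftmost non-terminal is S; apply S → b S b:  b S b
Step 2: the leftmost non-terminal is S; apply S → a:  b a b

Final answer: S ⇒ b S b ⇒ b a b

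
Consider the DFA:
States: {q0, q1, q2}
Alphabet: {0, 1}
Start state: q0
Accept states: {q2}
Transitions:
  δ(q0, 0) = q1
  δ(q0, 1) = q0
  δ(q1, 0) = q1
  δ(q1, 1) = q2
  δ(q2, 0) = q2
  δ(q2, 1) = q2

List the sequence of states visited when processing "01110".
Starting at q0
Read '0': q0 -> q1
Read '1': q1 -> q2
Read '1': q2 -> q2
Read '1': q2 -> q2
Read '0': q2 -> q2

Final answer: q0 -> q1 -> q2 -> q2 -> q2 -> q2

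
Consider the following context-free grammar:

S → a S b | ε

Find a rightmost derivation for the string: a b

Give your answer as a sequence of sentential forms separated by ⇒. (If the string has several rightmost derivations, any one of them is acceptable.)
Start with S.
Step 1: the rightmost non-terminal is S; apply S → a S b:  a S b
Step 2: the rightmost non-terminal is S; apply S → ε:  a b

Final answer: S ⇒ a S b ⇒ a b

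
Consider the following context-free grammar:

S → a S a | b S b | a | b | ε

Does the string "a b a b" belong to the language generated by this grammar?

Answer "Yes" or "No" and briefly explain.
Every production places the same symbol at both ends (or yields a single symbol / ε), so every derived string is a palindrome. a b a b reversed is b a b a ≠ a b a b, so it is not a palindrome and cannot be derived (already the first step fails: the string starts with a but ends with b, so neither S → a S a nor S → b S b fits).

Final answer: No - no valid derivation exists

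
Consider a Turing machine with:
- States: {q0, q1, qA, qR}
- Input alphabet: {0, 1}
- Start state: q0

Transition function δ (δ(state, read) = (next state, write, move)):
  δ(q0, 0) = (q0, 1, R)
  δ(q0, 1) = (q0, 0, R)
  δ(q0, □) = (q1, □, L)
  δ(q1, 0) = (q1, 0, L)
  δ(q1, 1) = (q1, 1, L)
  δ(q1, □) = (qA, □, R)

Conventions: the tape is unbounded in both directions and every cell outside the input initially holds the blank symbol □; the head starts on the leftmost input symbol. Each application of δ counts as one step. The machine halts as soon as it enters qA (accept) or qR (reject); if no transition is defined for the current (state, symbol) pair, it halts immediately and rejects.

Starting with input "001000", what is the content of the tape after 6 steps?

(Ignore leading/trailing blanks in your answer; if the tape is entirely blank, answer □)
Step 0: [q0]001000 (head at position 0)
Step 1: δ(q0, 0) = (q0, 1, R)  ⊢  1[q0]01000 (head at position 1)
Step 2: δ(q0, 0) = (q0, 1, R)  ⊢  11[q0]1000 (head at position 2)
Step 3: δ(q0, 1) = (q0, 0, R)  ⊢  110[q0]000 (head at position 3)
Step 4: δ(q0, 0) = (q0, 1, R)  ⊢  1101[q0]00 (head at position 4)
Step 5: δ(q0, 0) = (q0, 1, R)  ⊢  11011[q0]0 (head at position 5)
Step 6: δ(q0, 0) = (q0, 1, R)  ⊢  110111[q0]□ (head at position 6)
Tape after 6 steps (ignoring surrounding blanks): 110111

Final answer: Tape: 110111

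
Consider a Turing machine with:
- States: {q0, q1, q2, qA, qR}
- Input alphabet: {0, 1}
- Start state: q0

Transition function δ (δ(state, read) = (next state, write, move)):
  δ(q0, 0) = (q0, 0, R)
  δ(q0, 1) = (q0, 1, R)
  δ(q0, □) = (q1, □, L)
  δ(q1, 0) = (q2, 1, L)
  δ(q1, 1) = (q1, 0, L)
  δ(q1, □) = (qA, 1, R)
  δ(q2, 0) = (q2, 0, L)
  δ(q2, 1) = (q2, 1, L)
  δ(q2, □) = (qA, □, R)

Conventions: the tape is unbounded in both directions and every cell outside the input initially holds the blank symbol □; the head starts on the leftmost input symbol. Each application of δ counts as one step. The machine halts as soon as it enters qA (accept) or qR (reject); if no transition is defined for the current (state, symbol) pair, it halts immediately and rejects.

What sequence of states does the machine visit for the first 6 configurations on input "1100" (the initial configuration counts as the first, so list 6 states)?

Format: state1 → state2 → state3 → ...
Step 0: [q0]1100 (head at position 0)
Step 1: δ(q0, 1) = (q0, 1, R)  ⊢  1[q0]100 (head at position 1)
Step 2: δ(q0, 1) = (q0, 1, R)  ⊢  11[q0]00 (head at position 2)
Step 3: δ(q0, 0) = (q0, 0, R)  ⊢  110[q0]0 (head at position 3)
Step 4: δ(q0, 0) = (q0, 0, R)  ⊢  1100[q0]□ (head at position 4)
Step 5: δ(q0, □) = (q1, □, L)  ⊢  110[q1]0□ (head at position 3)
Reading off the states of these 6 configurations: q0 → q0 → q0 → q0 → q0 → q1

Final answer: q0 → q0 → q0 → q0 → q0 → q1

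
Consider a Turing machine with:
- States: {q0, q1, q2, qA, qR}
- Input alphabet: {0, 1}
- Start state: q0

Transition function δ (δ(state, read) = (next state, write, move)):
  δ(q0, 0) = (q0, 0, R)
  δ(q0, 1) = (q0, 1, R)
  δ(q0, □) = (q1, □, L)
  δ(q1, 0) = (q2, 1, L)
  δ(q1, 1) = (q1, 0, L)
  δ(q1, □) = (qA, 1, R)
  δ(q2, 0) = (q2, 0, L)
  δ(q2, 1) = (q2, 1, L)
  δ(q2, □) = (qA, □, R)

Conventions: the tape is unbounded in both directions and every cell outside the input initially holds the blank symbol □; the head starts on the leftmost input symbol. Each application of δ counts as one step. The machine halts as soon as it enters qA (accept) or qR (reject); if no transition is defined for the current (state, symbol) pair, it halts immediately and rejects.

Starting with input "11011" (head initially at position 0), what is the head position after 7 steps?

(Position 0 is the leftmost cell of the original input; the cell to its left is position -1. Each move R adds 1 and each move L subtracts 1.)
Step 0: [q0]11011 (head at position 0)
Step 1: δ(q0, 1) = (q0, 1, R)  ⊢  1[q0]1011 (head at position 1)
Step 2: δ(q0, 1) = (q0, 1, R)  ⊢  11[q0]011 (head at position 2)
Step 3: δ(q0, 0) = (q0, 0, R)  ⊢  110[q0]11 (head at position 3)
Step 4: δ(q0, 1) = (q0, 1, R)  ⊢  1101[q0]1 (head at position 4)
Step 5: δ(q0, 1) = (q0, 1, R)  ⊢  11011[q0]□ (head at position 5)
Step 6: δ(q0, □) = (q1, □, L)  ⊢  1101[q1]1□ (head at position 4)
Step 7: δ(q1, 1) = (q1, 0, L)  ⊢  110[q1]10□ (head at position 3)
Head position after 7 steps: 3

Final answer: Position 3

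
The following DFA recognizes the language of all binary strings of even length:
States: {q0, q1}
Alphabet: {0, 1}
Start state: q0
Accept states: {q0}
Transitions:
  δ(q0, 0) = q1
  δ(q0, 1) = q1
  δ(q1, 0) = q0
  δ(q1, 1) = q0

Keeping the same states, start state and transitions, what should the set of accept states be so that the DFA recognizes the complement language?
The DFA is complete (every state has a transition on every symbol), so the complement
is recognized by the same DFA with accepting and non-accepting states swapped.
Original accept states: {q0}
Complement accept states = All states - Original accept states
= {q0, q1} - {q0}
= {q1}
Complement language: strings of ODD length

Final answer: {q1}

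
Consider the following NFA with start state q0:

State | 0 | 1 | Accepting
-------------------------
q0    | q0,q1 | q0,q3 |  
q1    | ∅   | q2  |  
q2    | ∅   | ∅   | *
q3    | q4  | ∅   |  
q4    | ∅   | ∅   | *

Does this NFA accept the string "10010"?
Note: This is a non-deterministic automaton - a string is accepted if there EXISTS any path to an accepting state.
Track the set of states the NFA could be in: start {q0}
Read '1': {q0} → {q0, q3}
Read '0': {q0, q3} → {q0, q1, q4}
Read '0': {q0, q1, q4} → {q0, q1}
Read '1': {q0, q1} → {q0, q2, q3}
Read '0': {q0, q2, q3} → {q0, q1, q4}
Final set {q0, q1, q4} contains accepting state(s) {q4} → accepted.

Final answer: Yes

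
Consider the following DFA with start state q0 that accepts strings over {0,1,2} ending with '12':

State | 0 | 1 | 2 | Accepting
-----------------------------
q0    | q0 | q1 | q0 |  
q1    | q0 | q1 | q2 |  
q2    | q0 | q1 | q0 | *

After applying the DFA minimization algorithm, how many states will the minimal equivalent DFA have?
All 3 states are reachable from q0, so none can be removed as unreachable.
Table-filling: first mark every (accepting, non-accepting) pair as distinguishable (accepting: {q2}; non-accepting: {q0, q1}).
Round 1: (q0, q1) on '2' go to q0 and q2, already distinguishable → mark.
Every pair of states is distinguishable, so the DFA is already minimal.
Equivalence classes: {q0}, {q1}, {q2} → 3 states.

Final answer: 3 states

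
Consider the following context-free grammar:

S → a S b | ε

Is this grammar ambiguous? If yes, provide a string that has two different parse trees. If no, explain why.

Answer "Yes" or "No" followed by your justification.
At every step exactly one production applies: if the remaining string to generate is non-empty it starts with a and ends with b, forcing S → a S b; if it is empty, S → ε is forced. Hence each string a^n b^n has exactly one derivation (S → a S b applied n times, then S → ε) and one parse tree.

Final answer: No - the grammar is unambiguous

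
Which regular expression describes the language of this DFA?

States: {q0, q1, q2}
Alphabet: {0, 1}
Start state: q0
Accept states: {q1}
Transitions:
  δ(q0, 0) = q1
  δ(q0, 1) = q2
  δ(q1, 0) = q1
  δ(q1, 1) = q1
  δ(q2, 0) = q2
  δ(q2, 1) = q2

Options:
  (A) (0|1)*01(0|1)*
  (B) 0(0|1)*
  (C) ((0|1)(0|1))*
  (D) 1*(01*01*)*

Testing sample strings against the DFA:
  '10' -> rejected
  '011' -> accepted
  '00' -> accepted
  '1010' -> rejected
Checking each option for a counterexample:
  (A) (0|1)*01(0|1)*: '0' is accepted by the DFA but does not match the regex → eliminated
  (B) 0(0|1)*: agrees with the DFA on all strings of length ≤ 4
  (C) ((0|1)(0|1))*: ε is rejected by the DFA but matches the regex → eliminated
  (D) 1*(01*01*)*: ε is rejected by the DFA but matches the regex → eliminated
Only (B) 0(0|1)* is consistent with the DFA.

Final answer: (B) 0(0|1)*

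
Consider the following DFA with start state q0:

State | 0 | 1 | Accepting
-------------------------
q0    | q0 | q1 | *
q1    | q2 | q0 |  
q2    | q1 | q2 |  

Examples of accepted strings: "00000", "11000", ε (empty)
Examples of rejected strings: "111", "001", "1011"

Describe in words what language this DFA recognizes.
binary numbers divisible by 3 (treating the string as a binary integer; leading zeros allowed, the empty string counts as 0)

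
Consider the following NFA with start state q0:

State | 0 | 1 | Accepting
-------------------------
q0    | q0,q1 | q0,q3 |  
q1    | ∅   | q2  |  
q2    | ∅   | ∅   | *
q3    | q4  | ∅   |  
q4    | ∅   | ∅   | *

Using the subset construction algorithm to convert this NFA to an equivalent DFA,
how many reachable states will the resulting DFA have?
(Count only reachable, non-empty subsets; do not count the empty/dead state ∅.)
Start subset: {q0}
{q0}: on 0 → {q0, q1}, on 1 → {q0, q3}
{q0, q1}: on 0 → {q0, q1}, on 1 → {q0, q2, q3}
{q0, q3}: on 0 → {q0, q1, q4}, on 1 → {q0, q3}
{q0, q2, q3}: on 0 → {q0, q1, q4}, on 1 → {q0, q3}
{q0, q1, q4}: on 0 → {q0, q1}, on 1 → {q0, q2, q3}
Reachable non-empty subsets: {q0}, {q0, q1}, {q0, q3}, {q0, q2, q3}, {q0, q1, q4} — 5 in total.

Final answer: 5 states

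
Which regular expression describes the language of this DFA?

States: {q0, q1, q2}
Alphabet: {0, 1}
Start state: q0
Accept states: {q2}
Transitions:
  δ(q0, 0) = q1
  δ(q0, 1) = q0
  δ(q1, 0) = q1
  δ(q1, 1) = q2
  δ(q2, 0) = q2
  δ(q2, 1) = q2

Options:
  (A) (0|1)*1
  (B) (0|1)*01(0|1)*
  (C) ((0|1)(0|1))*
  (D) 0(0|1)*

Testing sample strings against the DFA:
  '01' -> accepted
  '0011' -> accepted
  '00010' -> accepted
  '000' -> rejected
Checking each option for a counterexample:
  (A) (0|1)*1: '1' is rejected by the DFA but matches the regex → eliminated
  (B) (0|1)*01(0|1)*: agrees with the DFA on all strings of length ≤ 4
  (C) ((0|1)(0|1))*: ε is rejected by the DFA but matches the regex → eliminated
  (D) 0(0|1)*: '0' is rejected by the DFA but matches the regex → eliminated
Only (B) (0|1)*01(0|1)* is consistent with the DFA.

Final answer: (B) (0|1)*01(0|1)*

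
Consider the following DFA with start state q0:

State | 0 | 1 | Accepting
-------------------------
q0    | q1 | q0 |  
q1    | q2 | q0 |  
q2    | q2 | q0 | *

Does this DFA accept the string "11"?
Start in q0.
Read '1': q0 → q0
Read '1': q0 → q0
Final state q0 is not accepting, so the string is rejected.

Final answer: No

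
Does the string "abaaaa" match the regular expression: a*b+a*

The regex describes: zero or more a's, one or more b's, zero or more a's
Yes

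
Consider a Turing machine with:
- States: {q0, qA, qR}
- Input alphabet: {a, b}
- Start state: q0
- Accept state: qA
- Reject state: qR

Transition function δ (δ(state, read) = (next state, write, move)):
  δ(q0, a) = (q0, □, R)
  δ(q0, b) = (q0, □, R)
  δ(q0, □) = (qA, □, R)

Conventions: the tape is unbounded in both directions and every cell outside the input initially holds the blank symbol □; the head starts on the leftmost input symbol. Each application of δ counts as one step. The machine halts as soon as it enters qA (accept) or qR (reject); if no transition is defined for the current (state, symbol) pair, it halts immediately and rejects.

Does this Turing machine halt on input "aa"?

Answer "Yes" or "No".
Step 0: [q0]aa (head at position 0)
Step 1: δ(q0, a) = (q0, □, R)  ⊢  □[q0]a (head at position 1)
Step 2: δ(q0, a) = (q0, □, R)  ⊢  □□[q0]□ (head at position 2)
Step 3: δ(q0, □) = (qA, □, R)  ⊢  □□□[qA]□ (head at position 3)
The machine is in qA, so it halts and accepts.
It halts after 3 steps.

Final answer: Yes - halts after 3 steps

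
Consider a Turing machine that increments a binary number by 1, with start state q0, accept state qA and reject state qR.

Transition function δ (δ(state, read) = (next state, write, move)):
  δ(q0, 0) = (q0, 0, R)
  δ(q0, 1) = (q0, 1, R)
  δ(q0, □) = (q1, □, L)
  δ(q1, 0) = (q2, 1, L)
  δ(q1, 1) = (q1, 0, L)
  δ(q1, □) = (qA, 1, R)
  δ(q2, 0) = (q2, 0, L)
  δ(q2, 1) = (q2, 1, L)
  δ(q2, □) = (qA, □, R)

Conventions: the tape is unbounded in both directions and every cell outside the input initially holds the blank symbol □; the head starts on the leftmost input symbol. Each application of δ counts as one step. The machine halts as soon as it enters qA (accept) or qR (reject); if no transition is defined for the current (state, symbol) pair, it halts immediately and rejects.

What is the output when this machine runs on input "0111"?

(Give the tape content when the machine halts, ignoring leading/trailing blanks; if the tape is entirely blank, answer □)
Step 0: [q0]0111 (head at position 0)
Step 1: δ(q0, 0) = (q0, 0, R)  ⊢  0[q0]111 (head at position 1)
Step 2: δ(q0, 1) = (q0, 1, R)  ⊢  01[q0]11 (head at position 2)
Step 3: δ(q0, 1) = (q0, 1, R)  ⊢  011[q0]1 (head at position 3)
Step 4: δ(q0, 1) = (q0, 1, R)  ⊢  0111[q0]□ (head at position 4)
Step 5: δ(q0, □) = (q1, □, L)  ⊢  011[q1]1□ (head at position 3)
Step 6: δ(q1, 1) = (q1, 0, L)  ⊢  01[q1]10□ (head at position 2)
Step 7: δ(q1, 1) = (q1, 0, L)  ⊢  0[q1]100□ (head at position 1)
Step 8: δ(q1, 1) = (q1, 0, L)  ⊢  [q1]0000□ (head at position 0)
Step 9: δ(q1, 0) = (q2, 1, L)  ⊢  [q2]□1000□ (head at position -1)
Step 10: δ(q2, □) = (qA, □, R)  ⊢  □[qA]1000□ (head at position 0)
The machine is in qA, so it halts and accepts.
Tape content when halted (ignoring surrounding blanks): 1000

Final answer: Output: 1000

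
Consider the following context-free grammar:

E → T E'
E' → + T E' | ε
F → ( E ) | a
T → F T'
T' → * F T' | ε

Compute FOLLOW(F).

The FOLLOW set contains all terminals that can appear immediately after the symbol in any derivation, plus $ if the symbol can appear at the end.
Useful FIRST sets: FIRST(E') = {+, ε}, FIRST(T') = {*, ε} (both E' and T' are nullable).
FOLLOW(E): E is the start symbol → $; E appears in F → ( E ) followed by ')' → FOLLOW(E) = {), $}.
FOLLOW(E'): E' appears at the right end of E → T E' and of E' → + T E', so FOLLOW(E') ⊇ FOLLOW(E) (the second occurrence adds nothing new). FOLLOW(E') = {), $}.
FOLLOW(T): in E → T E' and E' → + T E', T is followed by E': add FIRST(E') minus ε = {+}; since E' is nullable, also add FOLLOW(E) and FOLLOW(E') = {), $}. FOLLOW(T) = {+, ), $}.
FOLLOW(T'): T' appears at the right end of T → F T' and of T' → * F T', so FOLLOW(T') = FOLLOW(T) = {+, ), $}.
FOLLOW(F): in T → F T' and T' → * F T', F is followed by T': add FIRST(T') minus ε = {*}; since T' is nullable, also add FOLLOW(T) and FOLLOW(T') = {+, ), $}. FOLLOW(F) = {*, +, ), $}.

Final answer: {$, ), *, +}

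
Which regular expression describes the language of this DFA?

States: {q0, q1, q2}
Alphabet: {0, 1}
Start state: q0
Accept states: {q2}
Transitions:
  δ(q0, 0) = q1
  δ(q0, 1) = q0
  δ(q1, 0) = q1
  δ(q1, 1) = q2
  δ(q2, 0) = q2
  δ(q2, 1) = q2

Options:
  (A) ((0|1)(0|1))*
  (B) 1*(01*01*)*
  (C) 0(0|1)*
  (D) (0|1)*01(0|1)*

Testing sample strings against the DFA:
  '10001' -> accepted
  '110' -> rejected
  '1111' -> rejected
  '01' -> accepted
Checking each option for a counterexample:
  (A) ((0|1)(0|1))*: ε is rejected by the DFA but matches the regex → eliminated
  (B) 1*(01*01*)*: ε is rejected by the DFA but matches the regex → eliminated
  (C) 0(0|1)*: '0' is rejected by the DFA but matches the regex → eliminated
  (D) (0|1)*01(0|1)*: agrees with the DFA on all strings of length ≤ 4
Only (D) (0|1)*01(0|1)* is consistent with the DFA.

Final answer: (D) (0|1)*01(0|1)*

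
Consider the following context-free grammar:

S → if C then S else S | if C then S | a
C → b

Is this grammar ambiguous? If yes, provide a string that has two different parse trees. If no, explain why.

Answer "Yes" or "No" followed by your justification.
The 'dangling else' can attach to either if. Two leftmost derivations of  if b then if b then a else a:
  (1) S ⇒ if C then S else S ⇒ if b then S else S ⇒ if b then if C then S else S ⇒ if b then if b then S else S ⇒ if b then if b then a else S ⇒ if b then if b then a else a   (else belongs to the outer if)
  (2) S ⇒ if C then S ⇒ if b then S ⇒ if b then if C then S else S ⇒ if b then if b then S else S ⇒ if b then if b then a else S ⇒ if b then if b then a else a   (else belongs to the inner if)
Two distinct parse trees for the same string, so the grammar is ambiguous.

Final answer: Yes - the string 'if b then if b then a else a' has two distinct leftmost derivations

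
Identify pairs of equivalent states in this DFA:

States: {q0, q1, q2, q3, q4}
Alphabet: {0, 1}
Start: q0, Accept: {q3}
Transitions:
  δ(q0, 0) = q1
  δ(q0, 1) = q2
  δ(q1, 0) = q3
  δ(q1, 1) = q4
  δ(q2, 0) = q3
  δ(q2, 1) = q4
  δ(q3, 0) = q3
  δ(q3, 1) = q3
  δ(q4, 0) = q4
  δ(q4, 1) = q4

Using the table-filling algorithm:
Round 0 – mark pairs where exactly one state is accepting: (q0,q3), (q1,q3), (q2,q3), (q3,q4)
Round 1 – newly marked: (q0,q1) [on 0: q1 vs q3, already marked]; (q0,q2) [on 0: q1 vs q3, already marked]; (q1,q4) [on 0: q3 vs q4, already marked]; (q2,q4) [on 0: q3 vs q4, already marked]
Round 2 – newly marked: (q0,q4) [on 0: q1 vs q4, already marked]
No further pairs can be marked.
(q1, q2) unmarked: δ(q1,0)=q3, δ(q2,0)=q3; δ(q1,1)=q4, δ(q2,1)=q4 → equivalent
Equivalent pairs: (q1, q2)

Final answer: Equivalent pairs: (q1, q2)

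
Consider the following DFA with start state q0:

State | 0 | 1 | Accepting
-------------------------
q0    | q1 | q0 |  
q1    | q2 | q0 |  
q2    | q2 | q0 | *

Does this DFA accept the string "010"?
Start in q0.
Read '0': q0 → q1
Read '1': q1 → q0
Read '0': q0 → q1
Final state q1 is not accepting, so the string is rejected.

Final answer: No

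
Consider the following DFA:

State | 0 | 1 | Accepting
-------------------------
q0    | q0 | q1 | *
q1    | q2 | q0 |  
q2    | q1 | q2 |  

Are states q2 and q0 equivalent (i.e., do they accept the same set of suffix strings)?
Try the suffix ε (the empty string).
From q2: q2 — not accepting.
From q0: q0 — accepting.
The two states disagree on this suffix, so they are not equivalent.

Final answer: No. Distinguishing string: ε (the empty string) - accepted from q0 but not from q2.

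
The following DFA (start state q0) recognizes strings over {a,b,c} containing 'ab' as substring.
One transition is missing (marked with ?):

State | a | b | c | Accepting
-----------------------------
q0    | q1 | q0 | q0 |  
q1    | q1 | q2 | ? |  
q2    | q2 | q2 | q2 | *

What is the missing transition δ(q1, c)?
q0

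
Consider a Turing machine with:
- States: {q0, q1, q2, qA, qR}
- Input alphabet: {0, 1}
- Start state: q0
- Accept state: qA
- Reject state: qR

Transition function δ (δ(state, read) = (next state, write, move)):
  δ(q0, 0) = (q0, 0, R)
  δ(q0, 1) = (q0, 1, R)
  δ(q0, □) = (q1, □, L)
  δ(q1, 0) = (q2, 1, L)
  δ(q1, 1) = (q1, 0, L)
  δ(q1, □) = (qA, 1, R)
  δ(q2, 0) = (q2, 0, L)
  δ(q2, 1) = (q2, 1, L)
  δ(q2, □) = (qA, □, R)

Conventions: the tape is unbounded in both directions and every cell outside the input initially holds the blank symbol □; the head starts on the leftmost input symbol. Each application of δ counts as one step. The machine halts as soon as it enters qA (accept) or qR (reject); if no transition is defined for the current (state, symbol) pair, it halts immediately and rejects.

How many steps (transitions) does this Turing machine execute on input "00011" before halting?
Step 0: [q0]00011 (head at position 0)
Step 1: δ(q0, 0) = (q0, 0, R)  ⊢  0[q0]0011 (head at position 1)
Step 2: δ(q0, 0) = (q0, 0, R)  ⊢  00[q0]011 (head at position 2)
Step 3: δ(q0, 0) = (q0, 0, R)  ⊢  000[q0]11 (head at position 3)
Step 4: δ(q0, 1) = (q0, 1, R)  ⊢  0001[q0]1 (head at position 4)
Step 5: δ(q0, 1) = (q0, 1, R)  ⊢  00011[q0]□ (head at position 5)
Step 6: δ(q0, □) = (q1, □, L)  ⊢  0001[q1]1□ (head at position 4)
Step 7: δ(q1, 1) = (q1, 0, L)  ⊢  000[q1]10□ (head at position 3)
Step 8: δ(q1, 1) = (q1, 0, L)  ⊢  00[q1]000□ (head at position 2)
Step 9: δ(q1, 0) = (q2, 1, L)  ⊢  0[q2]0100□ (head at position 1)
Step 10: δ(q2, 0) = (q2, 0, L)  ⊢  [q2]00100□ (head at position 0)
Step 11: δ(q2, 0) = (q2, 0, L)  ⊢  [q2]□00100□ (head at position -1)
Step 12: δ(q2, □) = (qA, □, R)  ⊢  □[qA]00100□ (head at position 0)
The machine is in qA, so it halts and accepts.
Number of transitions executed: 12.

Final answer: 12 steps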